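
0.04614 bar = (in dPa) 4.614e+04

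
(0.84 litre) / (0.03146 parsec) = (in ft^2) 9.314e-18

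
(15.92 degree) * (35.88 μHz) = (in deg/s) 0.0005712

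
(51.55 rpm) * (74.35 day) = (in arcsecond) 7.153e+12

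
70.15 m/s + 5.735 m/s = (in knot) 147.5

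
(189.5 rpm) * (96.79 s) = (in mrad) 1.921e+06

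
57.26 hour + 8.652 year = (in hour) 7.585e+04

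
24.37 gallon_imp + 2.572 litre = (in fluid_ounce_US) 3833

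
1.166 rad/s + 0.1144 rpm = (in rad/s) 1.178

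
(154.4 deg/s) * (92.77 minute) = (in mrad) 1.5e+07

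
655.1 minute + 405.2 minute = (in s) 6.362e+04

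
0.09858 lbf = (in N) 0.4385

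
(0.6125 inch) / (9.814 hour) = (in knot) 8.56e-07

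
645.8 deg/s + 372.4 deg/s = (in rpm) 169.7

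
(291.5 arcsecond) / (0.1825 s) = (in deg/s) 0.4437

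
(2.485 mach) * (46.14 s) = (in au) 2.61e-07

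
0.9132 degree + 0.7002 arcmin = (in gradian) 1.028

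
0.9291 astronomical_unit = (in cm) 1.39e+13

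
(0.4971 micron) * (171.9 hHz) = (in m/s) 0.008545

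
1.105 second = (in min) 0.01842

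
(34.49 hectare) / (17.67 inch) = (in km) 768.5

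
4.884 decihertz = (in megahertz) 4.884e-07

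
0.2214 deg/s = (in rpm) 0.0369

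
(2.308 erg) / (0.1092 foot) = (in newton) 6.934e-06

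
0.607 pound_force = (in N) 2.7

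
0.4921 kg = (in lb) 1.085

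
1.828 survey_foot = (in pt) 1579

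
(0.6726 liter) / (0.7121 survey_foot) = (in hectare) 3.099e-07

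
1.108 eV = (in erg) 1.775e-12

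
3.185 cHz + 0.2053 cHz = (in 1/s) 0.0339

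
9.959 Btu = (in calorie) 2511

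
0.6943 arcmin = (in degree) 0.01157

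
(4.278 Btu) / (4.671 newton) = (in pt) 2.739e+06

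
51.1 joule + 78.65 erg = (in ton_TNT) 1.221e-08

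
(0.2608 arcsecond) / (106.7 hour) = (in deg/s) 1.886e-10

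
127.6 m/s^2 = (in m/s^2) 127.6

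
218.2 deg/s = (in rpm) 36.37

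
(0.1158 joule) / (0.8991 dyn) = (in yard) 1.409e+04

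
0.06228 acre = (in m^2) 252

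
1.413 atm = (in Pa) 1.432e+05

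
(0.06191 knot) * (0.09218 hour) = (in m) 10.57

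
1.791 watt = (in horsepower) 0.002402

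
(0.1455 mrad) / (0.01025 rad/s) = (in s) 0.0142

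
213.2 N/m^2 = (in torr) 1.599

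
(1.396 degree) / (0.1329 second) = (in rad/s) 0.1833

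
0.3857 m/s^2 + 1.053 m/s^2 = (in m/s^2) 1.439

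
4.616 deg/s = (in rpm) 0.7693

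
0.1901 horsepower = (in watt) 141.8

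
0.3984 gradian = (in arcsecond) 1291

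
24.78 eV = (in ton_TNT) 9.489e-28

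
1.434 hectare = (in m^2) 1.434e+04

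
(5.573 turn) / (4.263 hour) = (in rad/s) 0.002282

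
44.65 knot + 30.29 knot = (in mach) 0.1132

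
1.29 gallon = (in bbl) 0.03071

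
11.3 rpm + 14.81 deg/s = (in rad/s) 1.442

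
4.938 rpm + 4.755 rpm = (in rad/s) 1.015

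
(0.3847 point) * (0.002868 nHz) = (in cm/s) 3.892e-14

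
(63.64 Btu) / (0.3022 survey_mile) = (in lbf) 31.04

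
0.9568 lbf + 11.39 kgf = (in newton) 116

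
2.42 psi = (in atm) 0.1647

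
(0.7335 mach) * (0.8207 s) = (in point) 5.81e+05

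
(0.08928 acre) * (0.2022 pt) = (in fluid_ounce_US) 871.5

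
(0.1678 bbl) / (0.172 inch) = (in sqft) 65.73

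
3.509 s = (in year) 1.113e-07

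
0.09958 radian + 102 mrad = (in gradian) 12.83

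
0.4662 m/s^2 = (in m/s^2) 0.4662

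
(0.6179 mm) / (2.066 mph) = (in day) 7.743e-09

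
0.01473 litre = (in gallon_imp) 0.00324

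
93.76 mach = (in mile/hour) 7.141e+04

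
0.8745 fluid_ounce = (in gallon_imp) 0.005689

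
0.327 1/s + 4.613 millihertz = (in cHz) 33.16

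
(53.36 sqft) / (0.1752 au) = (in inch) 7.447e-09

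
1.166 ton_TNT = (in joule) 4.879e+09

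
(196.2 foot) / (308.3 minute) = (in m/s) 0.003233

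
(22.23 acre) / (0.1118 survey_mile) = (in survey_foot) 1640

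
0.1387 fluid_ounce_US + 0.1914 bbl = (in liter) 30.43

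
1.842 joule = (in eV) 1.15e+19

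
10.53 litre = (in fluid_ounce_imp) 370.6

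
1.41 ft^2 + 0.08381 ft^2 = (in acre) 3.429e-05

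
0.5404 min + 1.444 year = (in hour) 1.265e+04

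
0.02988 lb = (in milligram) 1.355e+04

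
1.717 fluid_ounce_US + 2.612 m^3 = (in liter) 2612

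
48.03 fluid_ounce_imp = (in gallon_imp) 0.3002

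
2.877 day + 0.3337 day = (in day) 3.211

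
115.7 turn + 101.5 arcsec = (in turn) 115.7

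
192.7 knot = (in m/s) 99.13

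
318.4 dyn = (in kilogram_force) 0.0003247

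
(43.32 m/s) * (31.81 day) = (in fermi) 1.191e+23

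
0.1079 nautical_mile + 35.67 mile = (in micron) 5.761e+10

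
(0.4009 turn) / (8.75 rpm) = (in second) 2.749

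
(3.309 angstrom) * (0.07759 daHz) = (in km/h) 9.243e-10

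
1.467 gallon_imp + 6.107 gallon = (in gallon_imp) 6.552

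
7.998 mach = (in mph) 6092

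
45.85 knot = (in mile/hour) 52.76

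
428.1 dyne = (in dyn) 428.1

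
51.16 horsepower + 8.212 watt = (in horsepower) 51.17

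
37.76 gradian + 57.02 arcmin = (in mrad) 609.7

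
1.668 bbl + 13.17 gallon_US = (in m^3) 0.315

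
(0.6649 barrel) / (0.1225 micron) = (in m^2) 8.629e+05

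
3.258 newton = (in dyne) 3.258e+05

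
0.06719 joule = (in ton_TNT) 1.606e-11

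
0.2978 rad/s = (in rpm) 2.844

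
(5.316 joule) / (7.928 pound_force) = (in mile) 9.367e-05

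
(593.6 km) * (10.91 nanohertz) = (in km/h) 0.02331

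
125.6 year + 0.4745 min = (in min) 6.602e+07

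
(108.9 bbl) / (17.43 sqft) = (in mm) 1.069e+04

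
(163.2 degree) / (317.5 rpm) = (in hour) 2.38e-05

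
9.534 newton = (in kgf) 0.9722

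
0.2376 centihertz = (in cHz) 0.2376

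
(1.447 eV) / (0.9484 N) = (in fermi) 0.0002444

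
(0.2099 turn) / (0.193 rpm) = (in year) 2.069e-06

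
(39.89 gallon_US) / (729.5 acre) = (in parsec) 1.658e-24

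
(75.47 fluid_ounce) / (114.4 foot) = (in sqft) 0.000689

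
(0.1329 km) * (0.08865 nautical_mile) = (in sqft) 2.349e+05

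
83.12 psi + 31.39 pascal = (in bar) 5.731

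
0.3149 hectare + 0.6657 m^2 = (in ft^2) 3.39e+04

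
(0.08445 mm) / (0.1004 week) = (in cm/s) 1.391e-07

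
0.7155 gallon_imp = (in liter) 3.253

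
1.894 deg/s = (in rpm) 0.3157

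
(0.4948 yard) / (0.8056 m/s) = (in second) 0.5616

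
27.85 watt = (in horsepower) 0.03735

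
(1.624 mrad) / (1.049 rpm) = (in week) 2.444e-08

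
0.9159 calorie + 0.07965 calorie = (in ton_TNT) 9.956e-10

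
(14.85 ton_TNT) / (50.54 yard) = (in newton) 1.344e+09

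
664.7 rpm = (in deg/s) 3988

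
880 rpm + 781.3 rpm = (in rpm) 1661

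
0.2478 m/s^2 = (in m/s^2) 0.2478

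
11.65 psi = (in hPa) 803.2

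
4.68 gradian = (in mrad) 73.51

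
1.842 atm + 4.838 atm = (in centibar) 676.9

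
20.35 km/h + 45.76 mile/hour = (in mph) 58.4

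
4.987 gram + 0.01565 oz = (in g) 5.431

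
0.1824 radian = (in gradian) 11.61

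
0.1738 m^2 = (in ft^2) 1.871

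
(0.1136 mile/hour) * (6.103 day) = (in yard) 2.929e+04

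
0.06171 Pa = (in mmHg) 0.0004629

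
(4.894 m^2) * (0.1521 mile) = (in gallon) 3.165e+05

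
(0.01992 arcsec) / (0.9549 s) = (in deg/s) 5.795e-06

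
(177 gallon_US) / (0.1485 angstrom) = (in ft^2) 4.857e+11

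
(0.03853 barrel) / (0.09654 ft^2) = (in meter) 0.683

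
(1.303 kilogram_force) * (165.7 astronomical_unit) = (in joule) 3.167e+14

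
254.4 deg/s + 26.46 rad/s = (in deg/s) 1770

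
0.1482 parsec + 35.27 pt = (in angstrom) 4.573e+25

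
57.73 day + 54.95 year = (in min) 2.896e+07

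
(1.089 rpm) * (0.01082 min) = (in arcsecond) 1.527e+04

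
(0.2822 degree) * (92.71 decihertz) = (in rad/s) 0.04566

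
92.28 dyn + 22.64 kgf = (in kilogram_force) 22.64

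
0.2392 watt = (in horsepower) 0.0003208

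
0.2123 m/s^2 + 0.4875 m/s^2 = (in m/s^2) 0.6998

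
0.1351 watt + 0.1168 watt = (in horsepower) 0.0003378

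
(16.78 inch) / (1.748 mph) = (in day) 6.313e-06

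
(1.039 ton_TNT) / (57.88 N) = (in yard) 8.214e+07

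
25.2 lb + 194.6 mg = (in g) 1.143e+04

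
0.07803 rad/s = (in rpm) 0.7451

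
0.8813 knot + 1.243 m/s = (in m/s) 1.696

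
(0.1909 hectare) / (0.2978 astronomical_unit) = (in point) 0.0001215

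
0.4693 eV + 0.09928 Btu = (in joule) 104.7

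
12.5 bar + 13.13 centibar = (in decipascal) 1.263e+07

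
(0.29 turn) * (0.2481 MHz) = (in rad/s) 4.521e+05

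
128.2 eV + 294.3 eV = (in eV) 422.5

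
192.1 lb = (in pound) 192.1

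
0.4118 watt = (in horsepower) 0.0005522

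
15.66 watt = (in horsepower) 0.021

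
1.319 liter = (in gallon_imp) 0.2901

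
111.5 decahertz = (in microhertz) 1.115e+09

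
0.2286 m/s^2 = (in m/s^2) 0.2286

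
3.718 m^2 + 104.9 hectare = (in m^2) 1.049e+06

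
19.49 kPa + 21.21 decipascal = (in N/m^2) 1.949e+04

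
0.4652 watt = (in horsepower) 0.0006238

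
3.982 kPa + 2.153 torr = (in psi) 0.6192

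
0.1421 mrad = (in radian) 0.0001421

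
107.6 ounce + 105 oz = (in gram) 6027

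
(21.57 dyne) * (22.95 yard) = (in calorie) 0.001082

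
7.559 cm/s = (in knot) 0.1469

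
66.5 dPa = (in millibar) 0.0665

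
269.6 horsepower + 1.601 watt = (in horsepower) 269.6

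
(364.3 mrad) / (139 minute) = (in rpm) 0.0004171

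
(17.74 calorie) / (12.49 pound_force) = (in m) 1.336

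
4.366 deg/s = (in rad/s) 0.0762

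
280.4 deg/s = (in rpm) 46.73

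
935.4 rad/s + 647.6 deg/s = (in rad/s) 946.7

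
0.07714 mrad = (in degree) 0.00442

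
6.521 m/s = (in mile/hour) 14.59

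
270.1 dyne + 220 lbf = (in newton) 978.6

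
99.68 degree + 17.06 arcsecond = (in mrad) 1740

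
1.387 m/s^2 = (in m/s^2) 1.387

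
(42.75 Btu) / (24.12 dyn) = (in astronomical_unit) 0.00125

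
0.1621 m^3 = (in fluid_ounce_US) 5481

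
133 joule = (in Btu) 0.1261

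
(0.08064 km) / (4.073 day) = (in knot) 0.0004454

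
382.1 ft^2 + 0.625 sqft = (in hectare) 0.003556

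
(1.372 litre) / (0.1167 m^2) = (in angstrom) 1.176e+08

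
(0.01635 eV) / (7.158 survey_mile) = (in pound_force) 5.112e-26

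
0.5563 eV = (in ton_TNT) 2.13e-29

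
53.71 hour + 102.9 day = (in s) 9.084e+06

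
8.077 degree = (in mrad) 141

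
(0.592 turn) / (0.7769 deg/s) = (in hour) 0.0762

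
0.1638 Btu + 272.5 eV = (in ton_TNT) 4.13e-08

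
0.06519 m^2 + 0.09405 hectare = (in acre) 0.2324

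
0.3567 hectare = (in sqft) 3.839e+04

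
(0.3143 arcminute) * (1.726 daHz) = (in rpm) 0.01507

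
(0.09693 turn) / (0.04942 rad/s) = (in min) 0.2054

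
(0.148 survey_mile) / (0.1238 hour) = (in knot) 1.039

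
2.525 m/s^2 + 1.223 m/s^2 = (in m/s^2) 3.748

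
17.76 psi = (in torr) 918.5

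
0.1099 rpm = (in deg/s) 0.6594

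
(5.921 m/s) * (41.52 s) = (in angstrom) 2.458e+12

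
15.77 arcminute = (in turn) 0.0007301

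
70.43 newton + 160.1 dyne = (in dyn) 7.043e+06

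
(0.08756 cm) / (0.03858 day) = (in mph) 5.876e-07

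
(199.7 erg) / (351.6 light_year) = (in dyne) 6.004e-19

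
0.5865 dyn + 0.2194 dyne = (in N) 8.059e-06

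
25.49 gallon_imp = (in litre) 115.9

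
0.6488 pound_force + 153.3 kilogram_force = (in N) 1506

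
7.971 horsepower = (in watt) 5944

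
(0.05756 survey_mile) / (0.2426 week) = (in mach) 1.854e-06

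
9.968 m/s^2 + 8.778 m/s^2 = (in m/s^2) 18.75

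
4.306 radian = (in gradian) 274.1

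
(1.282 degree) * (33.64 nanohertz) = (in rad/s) 7.527e-10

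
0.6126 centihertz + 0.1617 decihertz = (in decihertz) 0.223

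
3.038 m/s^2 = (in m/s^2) 3.038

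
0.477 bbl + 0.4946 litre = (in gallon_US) 20.16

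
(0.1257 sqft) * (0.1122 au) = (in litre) 1.96e+11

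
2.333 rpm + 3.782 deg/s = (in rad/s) 0.3103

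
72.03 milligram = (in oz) 0.002541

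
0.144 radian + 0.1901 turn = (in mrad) 1338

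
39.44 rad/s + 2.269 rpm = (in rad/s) 39.68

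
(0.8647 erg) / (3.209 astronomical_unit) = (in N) 1.801e-19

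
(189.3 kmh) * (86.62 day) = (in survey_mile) 2.445e+05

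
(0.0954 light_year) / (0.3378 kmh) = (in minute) 1.603e+14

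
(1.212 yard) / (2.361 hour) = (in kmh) 0.0004694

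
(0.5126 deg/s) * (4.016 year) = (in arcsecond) 2.337e+11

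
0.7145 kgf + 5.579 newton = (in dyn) 1.259e+06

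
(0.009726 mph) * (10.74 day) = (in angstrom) 4.035e+13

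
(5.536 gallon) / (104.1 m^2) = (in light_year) 2.128e-20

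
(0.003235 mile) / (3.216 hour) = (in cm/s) 0.04497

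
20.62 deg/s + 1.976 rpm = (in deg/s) 32.48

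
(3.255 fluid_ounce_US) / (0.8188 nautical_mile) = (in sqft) 6.833e-07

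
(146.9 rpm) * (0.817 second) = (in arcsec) 2.592e+06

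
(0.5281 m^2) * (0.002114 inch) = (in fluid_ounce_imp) 0.998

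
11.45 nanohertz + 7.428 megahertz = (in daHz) 7.428e+05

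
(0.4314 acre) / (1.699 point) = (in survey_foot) 9.556e+06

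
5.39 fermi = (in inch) 2.122e-13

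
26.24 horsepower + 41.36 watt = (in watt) 1.961e+04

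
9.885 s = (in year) 3.135e-07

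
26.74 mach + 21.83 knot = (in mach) 26.77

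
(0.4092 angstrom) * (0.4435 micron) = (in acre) 4.484e-21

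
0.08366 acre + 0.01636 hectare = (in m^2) 502.2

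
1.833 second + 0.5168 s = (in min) 0.03916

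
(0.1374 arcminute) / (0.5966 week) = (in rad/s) 1.108e-10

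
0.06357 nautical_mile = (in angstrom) 1.177e+12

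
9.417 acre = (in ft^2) 4.102e+05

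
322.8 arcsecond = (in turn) 0.0002491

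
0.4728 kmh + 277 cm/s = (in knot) 5.64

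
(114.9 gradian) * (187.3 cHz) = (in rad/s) 3.38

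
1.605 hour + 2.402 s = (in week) 0.009558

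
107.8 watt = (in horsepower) 0.1446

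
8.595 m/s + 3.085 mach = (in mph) 2369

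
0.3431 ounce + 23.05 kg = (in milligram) 2.306e+07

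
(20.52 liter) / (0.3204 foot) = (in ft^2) 2.262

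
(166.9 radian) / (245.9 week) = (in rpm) 1.072e-05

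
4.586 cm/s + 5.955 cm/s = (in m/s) 0.1054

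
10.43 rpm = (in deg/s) 62.58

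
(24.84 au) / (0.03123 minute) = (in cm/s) 1.983e+14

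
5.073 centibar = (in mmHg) 38.05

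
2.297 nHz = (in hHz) 2.297e-11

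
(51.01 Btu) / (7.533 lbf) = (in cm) 1.606e+05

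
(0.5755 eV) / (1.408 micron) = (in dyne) 6.549e-09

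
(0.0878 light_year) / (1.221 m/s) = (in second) 6.803e+14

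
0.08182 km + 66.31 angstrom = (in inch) 3221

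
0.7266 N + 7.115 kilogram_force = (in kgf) 7.189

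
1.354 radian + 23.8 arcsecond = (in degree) 77.59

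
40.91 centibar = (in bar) 0.4091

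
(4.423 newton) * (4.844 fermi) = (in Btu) 2.031e-17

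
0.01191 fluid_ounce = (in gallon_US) 9.305e-05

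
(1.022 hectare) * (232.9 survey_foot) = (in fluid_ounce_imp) 2.553e+10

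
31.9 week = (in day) 223.3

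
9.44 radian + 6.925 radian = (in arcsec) 3.376e+06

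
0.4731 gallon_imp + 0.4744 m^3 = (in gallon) 125.9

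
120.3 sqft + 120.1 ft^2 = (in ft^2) 240.4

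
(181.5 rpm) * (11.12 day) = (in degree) 1.046e+09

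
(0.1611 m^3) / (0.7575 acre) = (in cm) 0.005255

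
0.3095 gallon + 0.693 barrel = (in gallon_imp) 24.49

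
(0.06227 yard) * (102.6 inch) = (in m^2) 0.1484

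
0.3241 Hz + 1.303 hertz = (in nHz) 1.627e+09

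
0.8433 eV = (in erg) 1.351e-12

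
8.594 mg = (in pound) 1.895e-05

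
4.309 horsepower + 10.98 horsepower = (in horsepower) 15.29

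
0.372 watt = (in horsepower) 0.0004989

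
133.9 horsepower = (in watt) 9.985e+04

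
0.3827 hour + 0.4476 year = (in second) 1.412e+07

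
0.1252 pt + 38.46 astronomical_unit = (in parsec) 0.0001865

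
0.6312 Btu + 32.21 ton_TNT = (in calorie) 3.221e+10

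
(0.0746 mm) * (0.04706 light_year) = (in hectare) 3.321e+06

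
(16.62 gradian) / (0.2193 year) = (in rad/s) 3.775e-08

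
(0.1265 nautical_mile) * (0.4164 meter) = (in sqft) 1050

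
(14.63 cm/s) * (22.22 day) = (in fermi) 2.809e+20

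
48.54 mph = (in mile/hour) 48.54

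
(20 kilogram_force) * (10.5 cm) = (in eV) 1.285e+20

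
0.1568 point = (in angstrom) 5.532e+05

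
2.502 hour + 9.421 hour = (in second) 4.292e+04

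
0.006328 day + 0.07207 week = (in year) 0.0014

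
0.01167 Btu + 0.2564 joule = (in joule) 12.57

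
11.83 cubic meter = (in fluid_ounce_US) 4e+05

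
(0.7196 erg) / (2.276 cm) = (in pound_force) 7.108e-07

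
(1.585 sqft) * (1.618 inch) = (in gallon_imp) 1.331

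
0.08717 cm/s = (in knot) 0.001694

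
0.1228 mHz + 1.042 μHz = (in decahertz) 1.238e-05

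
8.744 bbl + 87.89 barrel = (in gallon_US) 4059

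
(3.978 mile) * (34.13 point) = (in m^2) 77.08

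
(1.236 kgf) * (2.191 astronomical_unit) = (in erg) 3.973e+19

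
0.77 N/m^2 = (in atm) 7.599e-06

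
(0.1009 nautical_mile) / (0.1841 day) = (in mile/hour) 0.02628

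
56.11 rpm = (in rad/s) 5.876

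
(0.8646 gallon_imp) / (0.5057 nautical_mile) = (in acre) 1.037e-09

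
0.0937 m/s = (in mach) 0.0002752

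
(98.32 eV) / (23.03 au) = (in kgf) 4.662e-31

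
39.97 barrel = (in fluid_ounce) 2.149e+05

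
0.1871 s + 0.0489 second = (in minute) 0.003933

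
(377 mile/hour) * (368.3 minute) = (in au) 2.49e-05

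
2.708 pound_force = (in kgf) 1.228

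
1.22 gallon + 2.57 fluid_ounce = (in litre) 4.694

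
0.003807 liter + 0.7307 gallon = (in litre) 2.77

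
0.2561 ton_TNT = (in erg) 1.072e+16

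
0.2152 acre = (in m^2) 870.9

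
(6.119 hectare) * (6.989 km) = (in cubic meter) 4.277e+08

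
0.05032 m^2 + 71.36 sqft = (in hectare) 0.000668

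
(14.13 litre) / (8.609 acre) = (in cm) 4.056e-05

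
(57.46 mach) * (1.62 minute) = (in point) 5.391e+09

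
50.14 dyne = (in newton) 0.0005014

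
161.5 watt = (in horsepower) 0.2166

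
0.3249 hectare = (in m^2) 3249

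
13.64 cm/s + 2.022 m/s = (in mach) 0.006339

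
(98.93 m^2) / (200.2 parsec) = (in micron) 1.601e-11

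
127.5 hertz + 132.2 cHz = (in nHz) 1.288e+11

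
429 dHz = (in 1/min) 2574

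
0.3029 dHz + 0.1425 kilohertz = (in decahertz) 14.25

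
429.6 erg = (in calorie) 1.027e-05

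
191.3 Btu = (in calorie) 4.824e+04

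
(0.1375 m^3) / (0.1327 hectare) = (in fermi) 1.036e+11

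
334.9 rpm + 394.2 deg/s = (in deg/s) 2404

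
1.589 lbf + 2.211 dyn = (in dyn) 7.068e+05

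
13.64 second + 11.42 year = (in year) 11.42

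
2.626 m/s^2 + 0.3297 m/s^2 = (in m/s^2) 2.956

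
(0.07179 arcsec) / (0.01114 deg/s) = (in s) 0.00179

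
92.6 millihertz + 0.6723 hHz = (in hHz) 0.6732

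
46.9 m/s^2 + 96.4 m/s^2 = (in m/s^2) 143.3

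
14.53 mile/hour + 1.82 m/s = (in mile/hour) 18.6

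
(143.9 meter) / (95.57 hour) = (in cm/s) 0.04183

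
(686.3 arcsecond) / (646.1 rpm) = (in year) 1.559e-12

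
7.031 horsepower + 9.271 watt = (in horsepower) 7.043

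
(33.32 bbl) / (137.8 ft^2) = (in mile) 0.0002571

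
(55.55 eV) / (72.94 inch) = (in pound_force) 1.08e-18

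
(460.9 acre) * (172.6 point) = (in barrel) 7.143e+05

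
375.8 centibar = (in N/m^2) 3.758e+05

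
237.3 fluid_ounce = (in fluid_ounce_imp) 247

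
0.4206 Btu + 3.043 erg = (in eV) 2.77e+21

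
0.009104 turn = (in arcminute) 196.6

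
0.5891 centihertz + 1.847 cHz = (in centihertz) 2.436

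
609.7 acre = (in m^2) 2.467e+06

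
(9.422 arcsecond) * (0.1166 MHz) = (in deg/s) 305.2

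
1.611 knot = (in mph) 1.854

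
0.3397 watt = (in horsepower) 0.0004555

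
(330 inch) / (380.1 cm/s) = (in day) 2.552e-05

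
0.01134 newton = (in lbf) 0.002549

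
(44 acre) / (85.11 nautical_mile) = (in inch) 44.47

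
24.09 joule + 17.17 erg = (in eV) 1.504e+20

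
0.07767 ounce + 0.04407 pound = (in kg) 0.02219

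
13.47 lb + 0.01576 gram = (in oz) 215.5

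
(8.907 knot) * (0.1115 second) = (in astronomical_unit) 3.415e-12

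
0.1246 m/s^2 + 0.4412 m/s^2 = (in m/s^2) 0.5658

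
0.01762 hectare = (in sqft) 1897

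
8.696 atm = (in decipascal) 8.811e+06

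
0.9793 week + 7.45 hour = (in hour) 172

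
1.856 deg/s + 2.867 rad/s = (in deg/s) 166.1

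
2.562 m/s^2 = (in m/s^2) 2.562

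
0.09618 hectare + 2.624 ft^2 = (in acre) 0.2377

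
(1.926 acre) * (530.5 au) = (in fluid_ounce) 2.092e+22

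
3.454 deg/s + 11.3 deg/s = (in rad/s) 0.2575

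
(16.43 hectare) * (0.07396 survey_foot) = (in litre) 3.704e+06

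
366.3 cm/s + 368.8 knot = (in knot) 375.9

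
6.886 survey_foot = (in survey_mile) 0.001304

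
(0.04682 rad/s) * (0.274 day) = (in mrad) 1.108e+06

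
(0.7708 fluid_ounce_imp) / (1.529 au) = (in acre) 2.366e-20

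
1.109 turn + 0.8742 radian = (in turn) 1.248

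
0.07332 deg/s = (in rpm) 0.01222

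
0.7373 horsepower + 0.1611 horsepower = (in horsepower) 0.8984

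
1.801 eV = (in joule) 2.886e-19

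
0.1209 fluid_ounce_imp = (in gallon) 0.0009075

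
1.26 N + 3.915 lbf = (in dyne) 1.867e+06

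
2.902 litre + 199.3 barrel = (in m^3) 31.69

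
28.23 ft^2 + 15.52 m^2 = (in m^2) 18.14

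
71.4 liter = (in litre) 71.4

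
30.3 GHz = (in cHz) 3.03e+12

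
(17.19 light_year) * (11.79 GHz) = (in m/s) 1.917e+27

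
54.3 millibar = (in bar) 0.0543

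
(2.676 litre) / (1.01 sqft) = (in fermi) 2.852e+13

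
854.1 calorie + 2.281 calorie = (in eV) 2.236e+22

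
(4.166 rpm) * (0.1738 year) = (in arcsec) 4.932e+11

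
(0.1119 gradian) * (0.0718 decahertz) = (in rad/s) 0.001262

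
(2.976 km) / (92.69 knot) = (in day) 0.0007224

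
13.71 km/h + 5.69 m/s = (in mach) 0.0279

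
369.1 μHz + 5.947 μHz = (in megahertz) 3.75e-10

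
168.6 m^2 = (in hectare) 0.01686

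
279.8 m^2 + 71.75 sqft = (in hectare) 0.02865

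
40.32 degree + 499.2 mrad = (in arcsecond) 2.481e+05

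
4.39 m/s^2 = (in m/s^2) 4.39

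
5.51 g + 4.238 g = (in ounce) 0.3439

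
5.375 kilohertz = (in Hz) 5375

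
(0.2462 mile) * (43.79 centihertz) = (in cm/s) 1.735e+04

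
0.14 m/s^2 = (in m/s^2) 0.14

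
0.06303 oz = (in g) 1.787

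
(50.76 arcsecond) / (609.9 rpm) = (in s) 3.853e-06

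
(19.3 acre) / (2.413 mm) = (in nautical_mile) 1.748e+04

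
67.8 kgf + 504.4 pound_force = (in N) 2909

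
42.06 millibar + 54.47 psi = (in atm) 3.748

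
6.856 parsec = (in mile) 1.315e+14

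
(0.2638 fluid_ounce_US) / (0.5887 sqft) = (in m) 0.0001426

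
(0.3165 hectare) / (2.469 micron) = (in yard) 1.402e+09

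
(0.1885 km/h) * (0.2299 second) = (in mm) 12.04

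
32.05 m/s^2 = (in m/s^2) 32.05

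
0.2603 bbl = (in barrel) 0.2603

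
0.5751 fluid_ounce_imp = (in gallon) 0.004317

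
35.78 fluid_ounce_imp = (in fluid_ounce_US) 34.38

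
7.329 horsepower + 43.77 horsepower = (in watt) 3.81e+04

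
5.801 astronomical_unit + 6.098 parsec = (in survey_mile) 1.169e+14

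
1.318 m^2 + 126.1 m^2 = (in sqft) 1372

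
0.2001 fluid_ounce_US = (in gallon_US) 0.001563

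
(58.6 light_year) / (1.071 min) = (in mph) 1.93e+16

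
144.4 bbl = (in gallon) 6065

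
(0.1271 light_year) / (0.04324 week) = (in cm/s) 4.598e+12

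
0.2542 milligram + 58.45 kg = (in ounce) 2062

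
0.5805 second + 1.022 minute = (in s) 61.9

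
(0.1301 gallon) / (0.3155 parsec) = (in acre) 1.25e-23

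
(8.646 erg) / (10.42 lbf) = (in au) 1.247e-19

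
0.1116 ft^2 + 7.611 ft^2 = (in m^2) 0.7175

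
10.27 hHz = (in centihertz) 1.027e+05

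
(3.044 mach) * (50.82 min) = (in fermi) 3.16e+21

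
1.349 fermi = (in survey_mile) 8.382e-19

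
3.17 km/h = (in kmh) 3.17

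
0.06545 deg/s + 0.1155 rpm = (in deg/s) 0.7584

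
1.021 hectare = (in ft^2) 1.099e+05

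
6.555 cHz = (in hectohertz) 0.0006555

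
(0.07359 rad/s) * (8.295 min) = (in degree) 2099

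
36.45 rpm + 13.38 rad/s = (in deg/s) 985.3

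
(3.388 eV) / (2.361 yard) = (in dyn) 2.514e-14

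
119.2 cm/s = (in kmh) 4.291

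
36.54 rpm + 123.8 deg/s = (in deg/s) 343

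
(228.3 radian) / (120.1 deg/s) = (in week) 0.0001801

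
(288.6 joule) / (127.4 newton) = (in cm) 226.5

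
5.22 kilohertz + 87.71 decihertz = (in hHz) 52.29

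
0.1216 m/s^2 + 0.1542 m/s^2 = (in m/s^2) 0.2758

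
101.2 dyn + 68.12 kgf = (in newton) 668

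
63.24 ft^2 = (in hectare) 0.0005875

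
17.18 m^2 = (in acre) 0.004245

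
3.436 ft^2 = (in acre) 7.888e-05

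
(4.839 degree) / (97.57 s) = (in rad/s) 0.0008656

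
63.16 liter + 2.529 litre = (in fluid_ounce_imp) 2312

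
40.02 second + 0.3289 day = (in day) 0.3294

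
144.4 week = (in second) 8.733e+07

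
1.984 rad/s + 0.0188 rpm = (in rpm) 18.96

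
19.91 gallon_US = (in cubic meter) 0.07537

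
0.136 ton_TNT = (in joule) 5.69e+08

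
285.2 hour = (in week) 1.698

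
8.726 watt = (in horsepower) 0.0117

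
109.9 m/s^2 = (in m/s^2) 109.9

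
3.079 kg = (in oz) 108.6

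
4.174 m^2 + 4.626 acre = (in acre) 4.627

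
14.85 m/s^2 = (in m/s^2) 14.85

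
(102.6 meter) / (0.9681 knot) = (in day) 0.002384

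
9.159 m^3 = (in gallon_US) 2420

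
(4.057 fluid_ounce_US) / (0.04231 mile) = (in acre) 4.354e-10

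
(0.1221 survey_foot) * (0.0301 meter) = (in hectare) 1.12e-07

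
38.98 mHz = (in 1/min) 2.339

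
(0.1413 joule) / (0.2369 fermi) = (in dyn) 5.965e+19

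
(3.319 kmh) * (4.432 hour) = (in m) 1.471e+04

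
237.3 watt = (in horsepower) 0.3182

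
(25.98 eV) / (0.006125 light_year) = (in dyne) 7.183e-27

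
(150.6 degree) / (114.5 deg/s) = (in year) 4.171e-08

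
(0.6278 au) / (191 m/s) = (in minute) 8.195e+06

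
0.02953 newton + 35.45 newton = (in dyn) 3.548e+06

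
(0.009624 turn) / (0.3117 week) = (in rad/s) 3.208e-07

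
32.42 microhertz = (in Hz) 3.242e-05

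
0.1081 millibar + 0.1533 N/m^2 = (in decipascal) 109.6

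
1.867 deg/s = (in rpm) 0.3112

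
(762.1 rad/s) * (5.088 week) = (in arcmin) 8.062e+12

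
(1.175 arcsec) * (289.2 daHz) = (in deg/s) 0.9439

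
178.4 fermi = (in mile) 1.109e-16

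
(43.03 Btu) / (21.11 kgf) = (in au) 1.466e-09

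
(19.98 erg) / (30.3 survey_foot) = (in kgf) 2.206e-08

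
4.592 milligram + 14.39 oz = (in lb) 0.8994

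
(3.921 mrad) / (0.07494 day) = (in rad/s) 6.056e-07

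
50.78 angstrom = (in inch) 1.999e-07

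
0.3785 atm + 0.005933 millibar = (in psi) 5.563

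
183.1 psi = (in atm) 12.46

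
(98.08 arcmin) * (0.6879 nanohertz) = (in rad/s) 1.963e-11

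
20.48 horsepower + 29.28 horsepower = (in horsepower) 49.76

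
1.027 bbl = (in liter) 163.3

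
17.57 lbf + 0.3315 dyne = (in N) 78.16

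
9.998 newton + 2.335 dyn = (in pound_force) 2.248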